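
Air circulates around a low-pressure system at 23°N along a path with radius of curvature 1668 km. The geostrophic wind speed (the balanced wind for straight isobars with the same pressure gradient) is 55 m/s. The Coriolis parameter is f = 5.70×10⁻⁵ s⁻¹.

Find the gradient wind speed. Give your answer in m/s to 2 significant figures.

Around a low, centrifugal force acts outward with Coriolis, so pressure-gradient force balances both:
(1/ρ)|∂P/∂n| = fV + V²/R  →  V² + fR·V − fR·V_g = 0
With fR = 5.70×10⁻⁵ × 1668×10³ m = 95.1 m/s:
V = [−fR + √((fR)² + 4 fR V_g)]/2 = [−95.1 + √(95.1² + 4×95.1×55)]/2 = 39 m/s
Subgeostrophic (V < V_g = 55 m/s), as expected around a low.

39 m/s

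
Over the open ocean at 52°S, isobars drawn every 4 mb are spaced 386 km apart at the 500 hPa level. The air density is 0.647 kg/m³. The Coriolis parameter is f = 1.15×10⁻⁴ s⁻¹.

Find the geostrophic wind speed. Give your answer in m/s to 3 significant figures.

Pressure gradient: |∂P/∂n| = 400 Pa / 386000 m = 1.04×10⁻³ Pa/m
Geostrophic balance (pressure-gradient force = Coriolis force):
V_g = (1/(fρ)) |∂P/∂n| = 1.04×10⁻³ / (1.15×10⁻⁴ × 0.647) = 13.9 m/s

13.9 m/s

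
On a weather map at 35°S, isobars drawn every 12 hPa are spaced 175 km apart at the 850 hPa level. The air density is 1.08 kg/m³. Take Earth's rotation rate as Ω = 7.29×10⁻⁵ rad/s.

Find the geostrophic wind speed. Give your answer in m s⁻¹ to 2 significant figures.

76 m s⁻¹

Coriolis parameter at 35°S:
f = 2Ω sin φ = 2 × 7.29×10⁻⁵ × sin 35° = 8.36×10⁻⁵ s⁻¹
Pressure gradient: |∂P/∂n| = 1200 Pa / 175000 m = 6.86×10⁻³ Pa/m
Geostrophic balance (pressure-gradient force = Coriolis force):
V_g = (1/(fρ)) |∂P/∂n| = 6.86×10⁻³ / (8.36×10⁻⁵ × 1.08) = 75.9 m/s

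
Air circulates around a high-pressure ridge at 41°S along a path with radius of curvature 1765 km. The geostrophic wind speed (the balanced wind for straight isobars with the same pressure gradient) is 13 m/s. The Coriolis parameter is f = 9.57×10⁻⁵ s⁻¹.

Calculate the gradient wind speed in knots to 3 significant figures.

Around a high, pressure-gradient force acts outward with centrifugal, so Coriolis balances both:
fV = (1/ρ)|∂P/∂n| + V²/R  →  V² − fR·V + fR·V_g = 0
With fR = 9.57×10⁻⁵ × 1765×10³ m = 169 m/s:
V = [fR − √((fR)² − 4 fR V_g)]/2 = [169 − √(169² − 4×169×13)]/2 = 14.2 m/s
Supergeostrophic (V > V_g = 13 m/s), as expected around a high.
Converting: 14.2 m/s × 1.944 = 27.6 knots

27.6 knots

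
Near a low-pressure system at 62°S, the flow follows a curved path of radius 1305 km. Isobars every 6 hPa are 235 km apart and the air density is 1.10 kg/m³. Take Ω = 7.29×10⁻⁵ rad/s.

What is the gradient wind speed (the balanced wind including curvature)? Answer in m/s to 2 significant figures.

Coriolis parameter at 62°S:
f = 2Ω sin φ = 2 × 7.29×10⁻⁵ × sin 62° = 1.29×10⁻⁴ s⁻¹
Pressure gradient: |∂P/∂n| = 600 Pa / 235000 m = 2.55×10⁻³ Pa/m
Geostrophic speed: V_g = |∂P/∂n|/(fρ) = 2.55×10⁻³/(1.29×10⁻⁴ × 1.10) = 18.0 m/s
Around a low, centrifugal force acts outward with Coriolis, so pressure-gradient force balances both:
(1/ρ)|∂P/∂n| = fV + V²/R  →  V² + fR·V − fR·V_g = 0
With fR = 1.29×10⁻⁴ × 1305×10³ m = 168 m/s:
V = [−fR + √((fR)² + 4 fR V_g)]/2 = [−168 + √(168² + 4×168×18)]/2 = 16.4 m/s
Subgeostrophic (V < V_g = 18 m/s), as expected around a low.

16 m/s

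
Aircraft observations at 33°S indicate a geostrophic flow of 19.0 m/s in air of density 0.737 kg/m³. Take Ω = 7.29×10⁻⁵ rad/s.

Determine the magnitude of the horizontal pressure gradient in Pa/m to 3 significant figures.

Coriolis parameter at 33°S:
f = 2Ω sin φ = 2 × 7.29×10⁻⁵ × sin 33° = 7.94×10⁻⁵ s⁻¹
Geostrophic balance rearranged: |∂P/∂n| = f ρ V_g
|∂P/∂n| = 7.94×10⁻⁵ × 0.737 × 19.0 = 1.11×10⁻³ Pa/m

1.11×10⁻³ Pa/m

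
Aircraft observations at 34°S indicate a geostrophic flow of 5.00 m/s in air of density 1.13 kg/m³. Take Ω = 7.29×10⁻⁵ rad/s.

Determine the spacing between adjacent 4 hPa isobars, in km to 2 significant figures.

870 km

Coriolis parameter at 34°S:
f = 2Ω sin φ = 2 × 7.29×10⁻⁵ × sin 34° = 8.15×10⁻⁵ s⁻¹
Geostrophic balance rearranged: |∂P/∂n| = f ρ V_g
|∂P/∂n| = 8.15×10⁻⁵ × 1.13 × 5.00 = 4.61×10⁻⁴ Pa/m
Isobar spacing: Δn = ΔP/|∂P/∂n| = 400 Pa / 4.61×10⁻⁴ Pa/m = 868345 m ≈ 870 km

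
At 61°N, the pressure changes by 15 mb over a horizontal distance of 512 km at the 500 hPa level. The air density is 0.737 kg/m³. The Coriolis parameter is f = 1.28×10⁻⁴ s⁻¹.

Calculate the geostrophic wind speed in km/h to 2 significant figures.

Pressure gradient: |∂P/∂n| = 1500 Pa / 512000 m = 2.93×10⁻³ Pa/m
Geostrophic balance (pressure-gradient force = Coriolis force):
V_g = (1/(fρ)) |∂P/∂n| = 2.93×10⁻³ / (1.28×10⁻⁴ × 0.737) = 31.1 m/s
Converting: 31.1 m/s × 3.6 = 110 km/h

110 km/h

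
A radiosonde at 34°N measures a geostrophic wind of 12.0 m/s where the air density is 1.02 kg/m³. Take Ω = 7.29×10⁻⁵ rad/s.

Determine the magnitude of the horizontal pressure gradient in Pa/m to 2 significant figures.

1.0×10⁻³ Pa/m

Coriolis parameter at 34°N:
f = 2Ω sin φ = 2 × 7.29×10⁻⁵ × sin 34° = 8.15×10⁻⁵ s⁻¹
Geostrophic balance rearranged: |∂P/∂n| = f ρ V_g
|∂P/∂n| = 8.15×10⁻⁵ × 1.02 × 12.0 = 9.98×10⁻⁴ Pa/m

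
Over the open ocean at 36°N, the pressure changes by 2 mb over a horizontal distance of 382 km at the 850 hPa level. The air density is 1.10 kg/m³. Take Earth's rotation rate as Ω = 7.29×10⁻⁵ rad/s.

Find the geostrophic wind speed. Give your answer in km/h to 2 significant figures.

Coriolis parameter at 36°N:
f = 2Ω sin φ = 2 × 7.29×10⁻⁵ × sin 36° = 8.57×10⁻⁵ s⁻¹
Pressure gradient: |∂P/∂n| = 200 Pa / 382000 m = 5.24×10⁻⁴ Pa/m
Geostrophic balance (pressure-gradient force = Coriolis force):
V_g = (1/(fρ)) |∂P/∂n| = 5.24×10⁻⁴ / (8.57×10⁻⁵ × 1.10) = 5.55 m/s
Converting: 5.55 m/s × 3.6 = 20 km/h

20 km/h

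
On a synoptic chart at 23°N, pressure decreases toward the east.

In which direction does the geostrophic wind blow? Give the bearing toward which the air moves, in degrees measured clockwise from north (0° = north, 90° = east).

The pressure-gradient force points toward the east (bearing 090°).
Geostrophic balance: in the Northern Hemisphere the Coriolis force deflects motion to the right, so the geostrophic wind blows 90° to the right of the pressure-gradient force (low pressure on the left).
Rotating 090° by 90° clockwise gives 180° — the wind blows toward the south.

180°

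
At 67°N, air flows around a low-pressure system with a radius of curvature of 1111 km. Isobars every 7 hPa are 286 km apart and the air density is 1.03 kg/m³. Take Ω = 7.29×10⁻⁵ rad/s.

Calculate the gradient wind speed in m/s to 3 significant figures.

Coriolis parameter at 67°N:
f = 2Ω sin φ = 2 × 7.29×10⁻⁵ × sin 67° = 1.34×10⁻⁴ s⁻¹
Pressure gradient: |∂P/∂n| = 700 Pa / 286000 m = 2.45×10⁻³ Pa/m
Geostrophic speed: V_g = |∂P/∂n|/(fρ) = 2.45×10⁻³/(1.34×10⁻⁴ × 1.03) = 17.7 m/s
Around a low, centrifugal force acts outward with Coriolis, so pressure-gradient force balances both:
(1/ρ)|∂P/∂n| = fV + V²/R  →  V² + fR·V − fR·V_g = 0
With fR = 1.34×10⁻⁴ × 1111×10³ m = 149 m/s:
V = [−fR + √((fR)² + 4 fR V_g)]/2 = [−149 + √(149² + 4×149×17.7)]/2 = 16 m/s
Subgeostrophic (V < V_g = 17.7 m/s), as expected around a low.

16.0 m/s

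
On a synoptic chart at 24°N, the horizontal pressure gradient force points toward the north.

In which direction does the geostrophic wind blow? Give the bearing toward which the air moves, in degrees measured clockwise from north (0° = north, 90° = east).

090°

The pressure-gradient force points toward the north (bearing 000°).
Geostrophic balance: in the Northern Hemisphere the Coriolis force deflects motion to the right, so the geostrophic wind blows 90° to the right of the pressure-gradient force (low pressure on the left).
Rotating 000° by 90° clockwise gives 090° — the wind blows toward the east.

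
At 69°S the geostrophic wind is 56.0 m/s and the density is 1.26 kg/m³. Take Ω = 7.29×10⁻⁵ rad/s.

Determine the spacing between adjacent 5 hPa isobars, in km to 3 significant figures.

52.1 km

Coriolis parameter at 69°S:
f = 2Ω sin φ = 2 × 7.29×10⁻⁵ × sin 69° = 1.36×10⁻⁴ s⁻¹
Geostrophic balance rearranged: |∂P/∂n| = f ρ V_g
|∂P/∂n| = 1.36×10⁻⁴ × 1.26 × 56.0 = 9.60×10⁻³ Pa/m
Isobar spacing: Δn = ΔP/|∂P/∂n| = 500 Pa / 9.60×10⁻³ Pa/m = 52060 m ≈ 52.1 km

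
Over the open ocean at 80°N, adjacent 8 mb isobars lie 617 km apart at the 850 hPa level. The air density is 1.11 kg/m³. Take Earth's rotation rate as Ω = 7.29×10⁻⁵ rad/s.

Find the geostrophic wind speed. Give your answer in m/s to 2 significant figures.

Coriolis parameter at 80°N:
f = 2Ω sin φ = 2 × 7.29×10⁻⁵ × sin 80° = 1.44×10⁻⁴ s⁻¹
Pressure gradient: |∂P/∂n| = 800 Pa / 617000 m = 1.30×10⁻³ Pa/m
Geostrophic balance (pressure-gradient force = Coriolis force):
V_g = (1/(fρ)) |∂P/∂n| = 1.30×10⁻³ / (1.44×10⁻⁴ × 1.11) = 8.14 m/s

8.1 m/s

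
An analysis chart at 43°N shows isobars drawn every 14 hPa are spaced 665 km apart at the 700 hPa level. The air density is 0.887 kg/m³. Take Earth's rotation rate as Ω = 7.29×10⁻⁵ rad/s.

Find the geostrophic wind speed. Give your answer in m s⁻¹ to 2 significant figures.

Coriolis parameter at 43°N:
f = 2Ω sin φ = 2 × 7.29×10⁻⁵ × sin 43° = 9.94×10⁻⁵ s⁻¹
Pressure gradient: |∂P/∂n| = 1400 Pa / 665000 m = 2.11×10⁻³ Pa/m
Geostrophic balance (pressure-gradient force = Coriolis force):
V_g = (1/(fρ)) |∂P/∂n| = 2.11×10⁻³ / (9.94×10⁻⁵ × 0.887) = 23.9 m/s

24 m s⁻¹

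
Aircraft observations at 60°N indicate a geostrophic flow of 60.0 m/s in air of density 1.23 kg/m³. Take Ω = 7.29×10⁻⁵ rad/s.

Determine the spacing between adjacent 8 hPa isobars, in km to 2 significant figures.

86 km

Coriolis parameter at 60°N:
f = 2Ω sin φ = 2 × 7.29×10⁻⁵ × sin 60° = 1.26×10⁻⁴ s⁻¹
Geostrophic balance rearranged: |∂P/∂n| = f ρ V_g
|∂P/∂n| = 1.26×10⁻⁴ × 1.23 × 60.0 = 9.32×10⁻³ Pa/m
Isobar spacing: Δn = ΔP/|∂P/∂n| = 800 Pa / 9.32×10⁻³ Pa/m = 85851 m ≈ 86 km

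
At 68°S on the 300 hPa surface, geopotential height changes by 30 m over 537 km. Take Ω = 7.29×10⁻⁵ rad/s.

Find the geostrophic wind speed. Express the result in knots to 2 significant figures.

7.9 knots

Coriolis parameter at 68°S:
f = 2Ω sin φ = 2 × 7.29×10⁻⁵ × sin 68° = 1.35×10⁻⁴ s⁻¹
Height gradient: |∂Z/∂n| = 30 m / 537000 m = 5.59×10⁻⁵
On a pressure surface, geostrophic balance gives V_g = (g/f)|∂Z/∂n|:
V_g = 9.81 × 5.59×10⁻⁵ / 1.35×10⁻⁴ = 4.05 m/s
Converting: 4.05 m/s × 1.944 = 7.9 knots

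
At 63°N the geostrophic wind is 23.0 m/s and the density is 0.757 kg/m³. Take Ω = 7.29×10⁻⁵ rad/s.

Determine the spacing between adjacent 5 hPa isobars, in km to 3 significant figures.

Coriolis parameter at 63°N:
f = 2Ω sin φ = 2 × 7.29×10⁻⁵ × sin 63° = 1.30×10⁻⁴ s⁻¹
Geostrophic balance rearranged: |∂P/∂n| = f ρ V_g
|∂P/∂n| = 1.30×10⁻⁴ × 0.757 × 23.0 = 2.26×10⁻³ Pa/m
Isobar spacing: Δn = ΔP/|∂P/∂n| = 500 Pa / 2.26×10⁻³ Pa/m = 221059 m ≈ 221 km

221 km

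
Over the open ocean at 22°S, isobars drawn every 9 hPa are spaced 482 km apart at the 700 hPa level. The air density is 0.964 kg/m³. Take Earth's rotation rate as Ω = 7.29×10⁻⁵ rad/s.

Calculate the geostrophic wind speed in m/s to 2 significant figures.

35 m/s

Coriolis parameter at 22°S:
f = 2Ω sin φ = 2 × 7.29×10⁻⁵ × sin 22° = 5.46×10⁻⁵ s⁻¹
Pressure gradient: |∂P/∂n| = 900 Pa / 482000 m = 1.87×10⁻³ Pa/m
Geostrophic balance (pressure-gradient force = Coriolis force):
V_g = (1/(fρ)) |∂P/∂n| = 1.87×10⁻³ / (5.46×10⁻⁵ × 0.964) = 35.5 m/s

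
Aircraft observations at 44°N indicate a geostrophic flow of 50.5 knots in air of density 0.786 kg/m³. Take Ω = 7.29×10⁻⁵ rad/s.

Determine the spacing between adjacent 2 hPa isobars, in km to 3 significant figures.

96.7 km

Coriolis parameter at 44°N:
f = 2Ω sin φ = 2 × 7.29×10⁻⁵ × sin 44° = 1.01×10⁻⁴ s⁻¹
Wind speed in SI: 50.5 knots = 26.0 m/s
Geostrophic balance rearranged: |∂P/∂n| = f ρ V_g
|∂P/∂n| = 1.01×10⁻⁴ × 0.786 × 26.0 = 2.07×10⁻³ Pa/m
Isobar spacing: Δn = ΔP/|∂P/∂n| = 200 Pa / 2.07×10⁻³ Pa/m = 96705 m ≈ 96.7 km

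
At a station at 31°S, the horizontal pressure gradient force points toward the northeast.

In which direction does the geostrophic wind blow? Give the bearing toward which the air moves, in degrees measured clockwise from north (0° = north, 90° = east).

315°

The pressure-gradient force points toward the northeast (bearing 045°).
Geostrophic balance: in the Southern Hemisphere the Coriolis force deflects motion to the left, so the geostrophic wind blows 90° to the left of the pressure-gradient force (low pressure on the right).
Rotating 045° by 90° counterclockwise gives 315° — the wind blows toward the northwest.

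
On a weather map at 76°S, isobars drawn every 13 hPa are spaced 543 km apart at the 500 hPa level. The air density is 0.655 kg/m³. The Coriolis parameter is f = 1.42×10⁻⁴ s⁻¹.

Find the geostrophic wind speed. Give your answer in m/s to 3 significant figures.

25.7 m/s

Pressure gradient: |∂P/∂n| = 1300 Pa / 543000 m = 2.39×10⁻³ Pa/m
Geostrophic balance (pressure-gradient force = Coriolis force):
V_g = (1/(fρ)) |∂P/∂n| = 2.39×10⁻³ / (1.42×10⁻⁴ × 0.655) = 25.7 m/s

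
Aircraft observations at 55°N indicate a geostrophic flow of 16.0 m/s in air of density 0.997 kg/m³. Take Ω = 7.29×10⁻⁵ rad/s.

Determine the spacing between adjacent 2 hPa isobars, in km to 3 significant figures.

Coriolis parameter at 55°N:
f = 2Ω sin φ = 2 × 7.29×10⁻⁵ × sin 55° = 1.19×10⁻⁴ s⁻¹
Geostrophic balance rearranged: |∂P/∂n| = f ρ V_g
|∂P/∂n| = 1.19×10⁻⁴ × 0.997 × 16.0 = 1.91×10⁻³ Pa/m
Isobar spacing: Δn = ΔP/|∂P/∂n| = 200 Pa / 1.91×10⁻³ Pa/m = 104977 m ≈ 105 km

105 km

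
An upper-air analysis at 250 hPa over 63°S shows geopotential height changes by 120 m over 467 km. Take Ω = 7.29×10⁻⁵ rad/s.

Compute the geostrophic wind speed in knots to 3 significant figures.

Coriolis parameter at 63°S:
f = 2Ω sin φ = 2 × 7.29×10⁻⁵ × sin 63° = 1.30×10⁻⁴ s⁻¹
Height gradient: |∂Z/∂n| = 120 m / 467000 m = 2.57×10⁻⁴
On a pressure surface, geostrophic balance gives V_g = (g/f)|∂Z/∂n|:
V_g = 9.81 × 2.57×10⁻⁴ / 1.30×10⁻⁴ = 19.4 m/s
Converting: 19.4 m/s × 1.944 = 37.7 knots

37.7 knots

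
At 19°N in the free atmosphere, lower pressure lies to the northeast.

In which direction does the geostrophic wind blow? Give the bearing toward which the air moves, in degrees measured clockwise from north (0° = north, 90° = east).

The pressure-gradient force points toward the northeast (bearing 045°).
Geostrophic balance: in the Northern Hemisphere the Coriolis force deflects motion to the right, so the geostrophic wind blows 90° to the right of the pressure-gradient force (low pressure on the left).
Rotating 045° by 90° clockwise gives 135° — the wind blows toward the southeast.

135°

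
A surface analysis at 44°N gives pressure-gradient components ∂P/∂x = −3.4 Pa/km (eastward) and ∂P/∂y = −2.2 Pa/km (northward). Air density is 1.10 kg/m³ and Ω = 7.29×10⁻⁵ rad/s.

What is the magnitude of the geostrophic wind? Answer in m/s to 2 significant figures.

Coriolis parameter at 44°N:
f = 2Ω sin φ = 2 × 7.29×10⁻⁵ × sin 44° = 1.01×10⁻⁴ s⁻¹
Component geostrophic relations (x east, y north):
u_g = −(1/(fρ)) ∂P/∂y,  v_g = (1/(fρ)) ∂P/∂x
u_g = −(−2.2×10⁻³)/(1.01×10⁻⁴ × 1.10) = 19.7 m/s;  v_g = (−3.4×10⁻³)/(1.01×10⁻⁴ × 1.10) = −30.5 m/s
|V_g| = √(u_g² + v_g²) = 36.3 m/s

36 m/s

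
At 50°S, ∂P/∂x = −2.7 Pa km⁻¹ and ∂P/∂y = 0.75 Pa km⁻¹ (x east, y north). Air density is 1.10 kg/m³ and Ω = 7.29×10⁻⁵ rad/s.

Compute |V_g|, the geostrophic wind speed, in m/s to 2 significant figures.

23 m/s

Coriolis parameter at 50°S:
f = 2Ω sin φ = 2 × 7.29×10⁻⁵ × sin 50° = 1.12×10⁻⁴ s⁻¹
In the Southern Hemisphere f is negative: f = −1.12×10⁻⁴ s⁻¹.
Component geostrophic relations (x east, y north):
u_g = −(1/(fρ)) ∂P/∂y,  v_g = (1/(fρ)) ∂P/∂x
u_g = −(0.75×10⁻³)/(−1.12×10⁻⁴ × 1.10) = 6.10 m/s;  v_g = (−2.7×10⁻³)/(−1.12×10⁻⁴ × 1.10) = 22.0 m/s
|V_g| = √(u_g² + v_g²) = 22.8 m/s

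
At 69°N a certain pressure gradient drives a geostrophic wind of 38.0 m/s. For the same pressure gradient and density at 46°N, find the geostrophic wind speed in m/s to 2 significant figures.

49 m/s

With the same pressure gradient and density, V_g ∝ 1/f ∝ 1/sin φ.
V₂ = V₁ · sin φ₁ / sin φ₂ = 38.0 × sin 69° / sin 46°
V₂ = 38.0 × 0.9336/0.7193 = 49 m/s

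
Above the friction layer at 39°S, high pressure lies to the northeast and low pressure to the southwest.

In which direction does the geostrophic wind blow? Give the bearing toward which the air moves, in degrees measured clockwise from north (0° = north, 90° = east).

The pressure-gradient force points toward the southwest (bearing 225°).
Geostrophic balance: in the Southern Hemisphere the Coriolis force deflects motion to the left, so the geostrophic wind blows 90° to the left of the pressure-gradient force (low pressure on the right).
Rotating 225° by 90° counterclockwise gives 135° — the wind blows toward the southeast.

135°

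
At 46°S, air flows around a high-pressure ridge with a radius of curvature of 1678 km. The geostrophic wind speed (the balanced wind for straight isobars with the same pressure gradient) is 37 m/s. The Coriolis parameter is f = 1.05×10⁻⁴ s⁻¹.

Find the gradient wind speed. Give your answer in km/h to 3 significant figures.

190 km/h

Around a high, pressure-gradient force acts outward with centrifugal, so Coriolis balances both:
fV = (1/ρ)|∂P/∂n| + V²/R  →  V² − fR·V + fR·V_g = 0
With fR = 1.05×10⁻⁴ × 1678×10³ m = 176 m/s:
V = [fR − √((fR)² − 4 fR V_g)]/2 = [176 − √(176² − 4×176×37)]/2 = 52.9 m/s
Supergeostrophic (V > V_g = 37 m/s), as expected around a high.
Converting: 52.9 m/s × 3.6 = 190 km/h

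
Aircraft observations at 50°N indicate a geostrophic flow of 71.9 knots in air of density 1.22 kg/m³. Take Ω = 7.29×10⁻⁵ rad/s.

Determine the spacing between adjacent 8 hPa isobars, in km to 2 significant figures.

Coriolis parameter at 50°N:
f = 2Ω sin φ = 2 × 7.29×10⁻⁵ × sin 50° = 1.12×10⁻⁴ s⁻¹
Wind speed in SI: 71.9 knots = 37.0 m/s
Geostrophic balance rearranged: |∂P/∂n| = f ρ V_g
|∂P/∂n| = 1.12×10⁻⁴ × 1.22 × 37.0 = 5.04×10⁻³ Pa/m
Isobar spacing: Δn = ΔP/|∂P/∂n| = 800 Pa / 5.04×10⁻³ Pa/m = 158727 m ≈ 160 km

160 km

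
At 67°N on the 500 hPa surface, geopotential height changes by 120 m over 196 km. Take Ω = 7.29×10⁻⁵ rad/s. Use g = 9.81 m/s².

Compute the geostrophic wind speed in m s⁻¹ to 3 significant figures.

Coriolis parameter at 67°N:
f = 2Ω sin φ = 2 × 7.29×10⁻⁵ × sin 67° = 1.34×10⁻⁴ s⁻¹
Height gradient: |∂Z/∂n| = 120 m / 196000 m = 6.12×10⁻⁴
On a pressure surface, geostrophic balance gives V_g = (g/f)|∂Z/∂n|:
V_g = 9.81 × 6.12×10⁻⁴ / 1.34×10⁻⁴ = 44.8 m/s

44.8 m s⁻¹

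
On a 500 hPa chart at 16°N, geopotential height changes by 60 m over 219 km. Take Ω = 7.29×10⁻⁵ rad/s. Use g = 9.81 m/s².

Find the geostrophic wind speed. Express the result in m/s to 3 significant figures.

66.9 m/s

Coriolis parameter at 16°N:
f = 2Ω sin φ = 2 × 7.29×10⁻⁵ × sin 16° = 4.02×10⁻⁵ s⁻¹
Height gradient: |∂Z/∂n| = 60 m / 219000 m = 2.74×10⁻⁴
On a pressure surface, geostrophic balance gives V_g = (g/f)|∂Z/∂n|:
V_g = 9.81 × 2.74×10⁻⁴ / 4.02×10⁻⁵ = 66.9 m/s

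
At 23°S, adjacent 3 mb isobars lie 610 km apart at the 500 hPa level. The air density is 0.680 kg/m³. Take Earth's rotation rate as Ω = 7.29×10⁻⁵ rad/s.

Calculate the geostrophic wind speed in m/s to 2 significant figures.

Coriolis parameter at 23°S:
f = 2Ω sin φ = 2 × 7.29×10⁻⁵ × sin 23° = 5.70×10⁻⁵ s⁻¹
Pressure gradient: |∂P/∂n| = 300 Pa / 610000 m = 4.92×10⁻⁴ Pa/m
Geostrophic balance (pressure-gradient force = Coriolis force):
V_g = (1/(fρ)) |∂P/∂n| = 4.92×10⁻⁴ / (5.70×10⁻⁵ × 0.680) = 12.7 m/s

13 m/s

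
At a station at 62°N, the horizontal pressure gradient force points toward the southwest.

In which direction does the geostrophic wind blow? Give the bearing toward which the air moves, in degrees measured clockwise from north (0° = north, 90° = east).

The pressure-gradient force points toward the southwest (bearing 225°).
Geostrophic balance: in the Northern Hemisphere the Coriolis force deflects motion to the right, so the geostrophic wind blows 90° to the right of the pressure-gradient force (low pressure on the left).
Rotating 225° by 90° clockwise gives 315° — the wind blows toward the northwest.

315°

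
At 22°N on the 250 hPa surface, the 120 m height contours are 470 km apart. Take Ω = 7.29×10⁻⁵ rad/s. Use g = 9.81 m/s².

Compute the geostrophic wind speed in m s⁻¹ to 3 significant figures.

45.9 m s⁻¹

Coriolis parameter at 22°N:
f = 2Ω sin φ = 2 × 7.29×10⁻⁵ × sin 22° = 5.46×10⁻⁵ s⁻¹
Height gradient: |∂Z/∂n| = 120 m / 470000 m = 2.55×10⁻⁴
On a pressure surface, geostrophic balance gives V_g = (g/f)|∂Z/∂n|:
V_g = 9.81 × 2.55×10⁻⁴ / 5.46×10⁻⁵ = 45.9 m/s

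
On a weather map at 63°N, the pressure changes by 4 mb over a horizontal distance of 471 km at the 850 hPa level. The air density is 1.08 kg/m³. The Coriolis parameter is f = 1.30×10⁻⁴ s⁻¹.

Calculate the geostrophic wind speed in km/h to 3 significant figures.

21.8 km/h

Pressure gradient: |∂P/∂n| = 400 Pa / 471000 m = 8.49×10⁻⁴ Pa/m
Geostrophic balance (pressure-gradient force = Coriolis force):
V_g = (1/(fρ)) |∂P/∂n| = 8.49×10⁻⁴ / (1.30×10⁻⁴ × 1.08) = 6.05 m/s
Converting: 6.05 m/s × 3.6 = 21.8 km/h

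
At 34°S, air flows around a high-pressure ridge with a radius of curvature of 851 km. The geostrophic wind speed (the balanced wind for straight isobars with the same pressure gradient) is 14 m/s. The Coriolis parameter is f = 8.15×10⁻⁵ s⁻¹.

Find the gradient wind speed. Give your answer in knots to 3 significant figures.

37.8 knots

Around a high, pressure-gradient force acts outward with centrifugal, so Coriolis balances both:
fV = (1/ρ)|∂P/∂n| + V²/R  →  V² − fR·V + fR·V_g = 0
With fR = 8.15×10⁻⁵ × 851×10³ m = 69.4 m/s:
V = [fR − √((fR)² − 4 fR V_g)]/2 = [69.4 − √(69.4² − 4×69.4×14)]/2 = 19.5 m/s
Supergeostrophic (V > V_g = 14 m/s), as expected around a high.
Converting: 19.5 m/s × 1.944 = 37.8 knots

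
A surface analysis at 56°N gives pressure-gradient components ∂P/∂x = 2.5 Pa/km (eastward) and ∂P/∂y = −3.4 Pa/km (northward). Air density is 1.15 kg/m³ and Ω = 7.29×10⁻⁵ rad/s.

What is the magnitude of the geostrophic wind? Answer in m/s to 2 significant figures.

30 m/s

Coriolis parameter at 56°N:
f = 2Ω sin φ = 2 × 7.29×10⁻⁵ × sin 56° = 1.21×10⁻⁴ s⁻¹
Component geostrophic relations (x east, y north):
u_g = −(1/(fρ)) ∂P/∂y,  v_g = (1/(fρ)) ∂P/∂x
u_g = −(−3.4×10⁻³)/(1.21×10⁻⁴ × 1.15) = 24.5 m/s;  v_g = (2.5×10⁻³)/(1.21×10⁻⁴ × 1.15) = 18.0 m/s
|V_g| = √(u_g² + v_g²) = 30.4 m/s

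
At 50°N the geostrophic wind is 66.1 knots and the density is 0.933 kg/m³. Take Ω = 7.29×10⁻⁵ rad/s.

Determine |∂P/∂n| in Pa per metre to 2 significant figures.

3.5×10⁻³ Pa/m

Coriolis parameter at 50°N:
f = 2Ω sin φ = 2 × 7.29×10⁻⁵ × sin 50° = 1.12×10⁻⁴ s⁻¹
Wind speed in SI: 66.1 knots = 34.0 m/s
Geostrophic balance rearranged: |∂P/∂n| = f ρ V_g
|∂P/∂n| = 1.12×10⁻⁴ × 0.933 × 34.0 = 3.54×10⁻³ Pa/m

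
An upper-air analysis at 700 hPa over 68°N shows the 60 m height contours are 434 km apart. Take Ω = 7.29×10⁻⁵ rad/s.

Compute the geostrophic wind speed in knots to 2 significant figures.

20 knots

Coriolis parameter at 68°N:
f = 2Ω sin φ = 2 × 7.29×10⁻⁵ × sin 68° = 1.35×10⁻⁴ s⁻¹
Height gradient: |∂Z/∂n| = 60 m / 434000 m = 1.38×10⁻⁴
On a pressure surface, geostrophic balance gives V_g = (g/f)|∂Z/∂n|:
V_g = 9.81 × 1.38×10⁻⁴ / 1.35×10⁻⁴ = 10.0 m/s
Converting: 10.0 m/s × 1.944 = 20 knots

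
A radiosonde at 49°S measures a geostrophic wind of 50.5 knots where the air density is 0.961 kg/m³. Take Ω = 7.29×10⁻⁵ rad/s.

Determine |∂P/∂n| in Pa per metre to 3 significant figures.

2.75×10⁻³ Pa/m

Coriolis parameter at 49°S:
f = 2Ω sin φ = 2 × 7.29×10⁻⁵ × sin 49° = 1.10×10⁻⁴ s⁻¹
Wind speed in SI: 50.5 knots = 26.0 m/s
Geostrophic balance rearranged: |∂P/∂n| = f ρ V_g
|∂P/∂n| = 1.10×10⁻⁴ × 0.961 × 26.0 = 2.75×10⁻³ Pa/m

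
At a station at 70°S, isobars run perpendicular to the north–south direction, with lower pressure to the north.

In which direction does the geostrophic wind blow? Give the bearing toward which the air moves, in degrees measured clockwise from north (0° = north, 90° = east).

270°

The pressure-gradient force points toward the north (bearing 000°).
Geostrophic balance: in the Southern Hemisphere the Coriolis force deflects motion to the left, so the geostrophic wind blows 90° to the left of the pressure-gradient force (low pressure on the right).
Rotating 000° by 90° counterclockwise gives 270° — the wind blows toward the west.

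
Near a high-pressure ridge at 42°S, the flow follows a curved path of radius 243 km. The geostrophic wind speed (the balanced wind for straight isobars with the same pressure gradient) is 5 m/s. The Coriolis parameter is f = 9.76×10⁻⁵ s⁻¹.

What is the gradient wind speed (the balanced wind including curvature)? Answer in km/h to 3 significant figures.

25.8 km/h

Around a high, pressure-gradient force acts outward with centrifugal, so Coriolis balances both:
fV = (1/ρ)|∂P/∂n| + V²/R  →  V² − fR·V + fR·V_g = 0
With fR = 9.76×10⁻⁵ × 243×10³ m = 23.7 m/s:
V = [fR − √((fR)² − 4 fR V_g)]/2 = [23.7 − √(23.7² − 4×23.7×5)]/2 = 7.16 m/s
Supergeostrophic (V > V_g = 5 m/s), as expected around a high.
Converting: 7.16 m/s × 3.6 = 25.8 km/h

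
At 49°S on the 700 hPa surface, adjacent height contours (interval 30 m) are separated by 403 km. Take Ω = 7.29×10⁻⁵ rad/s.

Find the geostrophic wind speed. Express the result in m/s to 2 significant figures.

6.6 m/s

Coriolis parameter at 49°S:
f = 2Ω sin φ = 2 × 7.29×10⁻⁵ × sin 49° = 1.10×10⁻⁴ s⁻¹
Height gradient: |∂Z/∂n| = 30 m / 403000 m = 7.44×10⁻⁵
On a pressure surface, geostrophic balance gives V_g = (g/f)|∂Z/∂n|:
V_g = 9.81 × 7.44×10⁻⁵ / 1.10×10⁻⁴ = 6.64 m/s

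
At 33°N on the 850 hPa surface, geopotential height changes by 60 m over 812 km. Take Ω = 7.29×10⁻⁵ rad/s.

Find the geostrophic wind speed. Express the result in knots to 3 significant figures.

Coriolis parameter at 33°N:
f = 2Ω sin φ = 2 × 7.29×10⁻⁵ × sin 33° = 7.94×10⁻⁵ s⁻¹
Height gradient: |∂Z/∂n| = 60 m / 812000 m = 7.39×10⁻⁵
On a pressure surface, geostrophic balance gives V_g = (g/f)|∂Z/∂n|:
V_g = 9.81 × 7.39×10⁻⁵ / 7.94×10⁻⁵ = 9.13 m/s
Converting: 9.13 m/s × 1.944 = 17.7 knots

17.7 knots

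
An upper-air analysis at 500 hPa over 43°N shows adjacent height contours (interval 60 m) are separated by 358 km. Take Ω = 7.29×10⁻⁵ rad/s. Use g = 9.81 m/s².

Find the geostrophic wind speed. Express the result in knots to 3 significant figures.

32.1 knots

Coriolis parameter at 43°N:
f = 2Ω sin φ = 2 × 7.29×10⁻⁵ × sin 43° = 9.94×10⁻⁵ s⁻¹
Height gradient: |∂Z/∂n| = 60 m / 358000 m = 1.68×10⁻⁴
On a pressure surface, geostrophic balance gives V_g = (g/f)|∂Z/∂n|:
V_g = 9.81 × 1.68×10⁻⁴ / 9.94×10⁻⁵ = 16.5 m/s
Converting: 16.5 m/s × 1.944 = 32.1 knots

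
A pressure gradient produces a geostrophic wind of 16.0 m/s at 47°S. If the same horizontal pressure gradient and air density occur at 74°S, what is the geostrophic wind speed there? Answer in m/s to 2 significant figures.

With the same pressure gradient and density, V_g ∝ 1/f ∝ 1/sin φ.
V₂ = V₁ · sin φ₁ / sin φ₂ = 16.0 × sin 47° / sin 74°
V₂ = 16.0 × 0.7314/0.9613 = 12 m/s

12 m/s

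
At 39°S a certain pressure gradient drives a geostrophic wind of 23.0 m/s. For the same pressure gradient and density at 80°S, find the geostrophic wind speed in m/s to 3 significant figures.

14.7 m/s

With the same pressure gradient and density, V_g ∝ 1/f ∝ 1/sin φ.
V₂ = V₁ · sin φ₁ / sin φ₂ = 23.0 × sin 39° / sin 80°
V₂ = 23.0 × 0.6293/0.9848 = 14.7 m/s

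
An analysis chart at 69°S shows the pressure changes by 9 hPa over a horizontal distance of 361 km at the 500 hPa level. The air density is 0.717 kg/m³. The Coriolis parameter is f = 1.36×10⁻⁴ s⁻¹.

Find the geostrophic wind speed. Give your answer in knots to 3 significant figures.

49.7 knots

Pressure gradient: |∂P/∂n| = 900 Pa / 361000 m = 2.49×10⁻³ Pa/m
Geostrophic balance (pressure-gradient force = Coriolis force):
V_g = (1/(fρ)) |∂P/∂n| = 2.49×10⁻³ / (1.36×10⁻⁴ × 0.717) = 25.6 m/s
Converting: 25.6 m/s × 1.944 = 49.7 knots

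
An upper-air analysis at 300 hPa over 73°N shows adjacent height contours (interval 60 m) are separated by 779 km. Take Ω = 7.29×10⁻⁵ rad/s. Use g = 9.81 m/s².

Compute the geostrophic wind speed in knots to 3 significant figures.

Coriolis parameter at 73°N:
f = 2Ω sin φ = 2 × 7.29×10⁻⁵ × sin 73° = 1.39×10⁻⁴ s⁻¹
Height gradient: |∂Z/∂n| = 60 m / 779000 m = 7.70×10⁻⁵
On a pressure surface, geostrophic balance gives V_g = (g/f)|∂Z/∂n|:
V_g = 9.81 × 7.70×10⁻⁵ / 1.39×10⁻⁴ = 5.42 m/s
Converting: 5.42 m/s × 1.944 = 10.5 knots

10.5 knots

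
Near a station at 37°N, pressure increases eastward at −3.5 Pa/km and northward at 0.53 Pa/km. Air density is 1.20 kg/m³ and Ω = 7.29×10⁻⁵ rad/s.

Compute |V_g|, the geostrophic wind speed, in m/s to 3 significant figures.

33.6 m/s

Coriolis parameter at 37°N:
f = 2Ω sin φ = 2 × 7.29×10⁻⁵ × sin 37° = 8.77×10⁻⁵ s⁻¹
Component geostrophic relations (x east, y north):
u_g = −(1/(fρ)) ∂P/∂y,  v_g = (1/(fρ)) ∂P/∂x
u_g = −(0.53×10⁻³)/(8.77×10⁻⁵ × 1.20) = −5.03 m/s;  v_g = (−3.5×10⁻³)/(8.77×10⁻⁵ × 1.20) = −33.2 m/s
|V_g| = √(u_g² + v_g²) = 33.6 m/s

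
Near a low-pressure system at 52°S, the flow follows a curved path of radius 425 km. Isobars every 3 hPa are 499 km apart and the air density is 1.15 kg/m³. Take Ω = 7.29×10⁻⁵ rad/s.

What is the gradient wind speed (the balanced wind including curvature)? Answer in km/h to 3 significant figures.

15.1 km/h

Coriolis parameter at 52°S:
f = 2Ω sin φ = 2 × 7.29×10⁻⁵ × sin 52° = 1.15×10⁻⁴ s⁻¹
Pressure gradient: |∂P/∂n| = 300 Pa / 499000 m = 6.01×10⁻⁴ Pa/m
Geostrophic speed: V_g = |∂P/∂n|/(fρ) = 6.01×10⁻⁴/(1.15×10⁻⁴ × 1.15) = 4.55 m/s
Around a low, centrifugal force acts outward with Coriolis, so pressure-gradient force balances both:
(1/ρ)|∂P/∂n| = fV + V²/R  →  V² + fR·V − fR·V_g = 0
With fR = 1.15×10⁻⁴ × 425×10³ m = 48.8 m/s:
V = [−fR + √((fR)² + 4 fR V_g)]/2 = [−48.8 + √(48.8² + 4×48.8×4.55)]/2 = 4.19 m/s
Subgeostrophic (V < V_g = 4.55 m/s), as expected around a low.
Converting: 4.19 m/s × 3.6 = 15.1 km/h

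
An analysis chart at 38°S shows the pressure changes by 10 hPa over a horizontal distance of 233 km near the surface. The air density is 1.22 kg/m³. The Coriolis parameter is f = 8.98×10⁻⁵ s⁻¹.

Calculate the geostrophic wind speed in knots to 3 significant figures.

Pressure gradient: |∂P/∂n| = 1000 Pa / 233000 m = 4.29×10⁻³ Pa/m
Geostrophic balance (pressure-gradient force = Coriolis force):
V_g = (1/(fρ)) |∂P/∂n| = 4.29×10⁻³ / (8.98×10⁻⁵ × 1.22) = 39.2 m/s
Converting: 39.2 m/s × 1.944 = 76.1 knots

76.1 knots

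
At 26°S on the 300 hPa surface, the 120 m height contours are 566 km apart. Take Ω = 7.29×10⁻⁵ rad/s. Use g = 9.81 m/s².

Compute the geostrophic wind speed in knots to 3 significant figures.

Coriolis parameter at 26°S:
f = 2Ω sin φ = 2 × 7.29×10⁻⁵ × sin 26° = 6.39×10⁻⁵ s⁻¹
Height gradient: |∂Z/∂n| = 120 m / 566000 m = 2.12×10⁻⁴
On a pressure surface, geostrophic balance gives V_g = (g/f)|∂Z/∂n|:
V_g = 9.81 × 2.12×10⁻⁴ / 6.39×10⁻⁵ = 32.5 m/s
Converting: 32.5 m/s × 1.944 = 63.3 knots

63.3 knots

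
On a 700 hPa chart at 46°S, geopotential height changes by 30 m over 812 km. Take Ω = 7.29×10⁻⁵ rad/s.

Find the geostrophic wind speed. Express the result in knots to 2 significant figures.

Coriolis parameter at 46°S:
f = 2Ω sin φ = 2 × 7.29×10⁻⁵ × sin 46° = 1.05×10⁻⁴ s⁻¹
Height gradient: |∂Z/∂n| = 30 m / 812000 m = 3.69×10⁻⁵
On a pressure surface, geostrophic balance gives V_g = (g/f)|∂Z/∂n|:
V_g = 9.81 × 3.69×10⁻⁵ / 1.05×10⁻⁴ = 3.46 m/s
Converting: 3.46 m/s × 1.944 = 6.7 knots

6.7 knots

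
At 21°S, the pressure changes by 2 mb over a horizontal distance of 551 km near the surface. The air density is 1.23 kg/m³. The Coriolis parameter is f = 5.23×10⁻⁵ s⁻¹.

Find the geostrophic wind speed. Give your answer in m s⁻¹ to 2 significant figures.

5.6 m s⁻¹

Pressure gradient: |∂P/∂n| = 200 Pa / 551000 m = 3.63×10⁻⁴ Pa/m
Geostrophic balance (pressure-gradient force = Coriolis force):
V_g = (1/(fρ)) |∂P/∂n| = 3.63×10⁻⁴ / (5.23×10⁻⁵ × 1.23) = 5.64 m/s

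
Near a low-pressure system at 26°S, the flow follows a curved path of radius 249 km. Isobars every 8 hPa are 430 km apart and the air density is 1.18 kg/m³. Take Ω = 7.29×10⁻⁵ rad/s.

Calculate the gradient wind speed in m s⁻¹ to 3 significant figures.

13.4 m s⁻¹

Coriolis parameter at 26°S:
f = 2Ω sin φ = 2 × 7.29×10⁻⁵ × sin 26° = 6.39×10⁻⁵ s⁻¹
Pressure gradient: |∂P/∂n| = 800 Pa / 430000 m = 1.86×10⁻³ Pa/m
Geostrophic speed: V_g = |∂P/∂n|/(fρ) = 1.86×10⁻³/(6.39×10⁻⁵ × 1.18) = 24.7 m/s
Around a low, centrifugal force acts outward with Coriolis, so pressure-gradient force balances both:
(1/ρ)|∂P/∂n| = fV + V²/R  →  V² + fR·V − fR·V_g = 0
With fR = 6.39×10⁻⁵ × 249×10³ m = 15.9 m/s:
V = [−fR + √((fR)² + 4 fR V_g)]/2 = [−15.9 + √(15.9² + 4×15.9×24.7)]/2 = 13.4 m/s
Subgeostrophic (V < V_g = 24.7 m/s), as expected around a low.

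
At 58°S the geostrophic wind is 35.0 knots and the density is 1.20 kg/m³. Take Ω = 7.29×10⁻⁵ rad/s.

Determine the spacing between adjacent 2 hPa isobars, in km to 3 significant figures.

74.9 km

Coriolis parameter at 58°S:
f = 2Ω sin φ = 2 × 7.29×10⁻⁵ × sin 58° = 1.24×10⁻⁴ s⁻¹
Wind speed in SI: 35.0 knots = 18.0 m/s
Geostrophic balance rearranged: |∂P/∂n| = f ρ V_g
|∂P/∂n| = 1.24×10⁻⁴ × 1.20 × 18.0 = 2.67×10⁻³ Pa/m
Isobar spacing: Δn = ΔP/|∂P/∂n| = 200 Pa / 2.67×10⁻³ Pa/m = 74863 m ≈ 74.9 km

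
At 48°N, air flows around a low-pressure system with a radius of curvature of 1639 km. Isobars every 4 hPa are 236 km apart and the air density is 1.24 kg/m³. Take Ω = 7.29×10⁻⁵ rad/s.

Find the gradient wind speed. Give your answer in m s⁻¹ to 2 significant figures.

Coriolis parameter at 48°N:
f = 2Ω sin φ = 2 × 7.29×10⁻⁵ × sin 48° = 1.08×10⁻⁴ s⁻¹
Pressure gradient: |∂P/∂n| = 400 Pa / 236000 m = 1.69×10⁻³ Pa/m
Geostrophic speed: V_g = |∂P/∂n|/(fρ) = 1.69×10⁻³/(1.08×10⁻⁴ × 1.24) = 12.6 m/s
Around a low, centrifugal force acts outward with Coriolis, so pressure-gradient force balances both:
(1/ρ)|∂P/∂n| = fV + V²/R  →  V² + fR·V − fR·V_g = 0
With fR = 1.08×10⁻⁴ × 1639×10³ m = 178 m/s:
V = [−fR + √((fR)² + 4 fR V_g)]/2 = [−178 + √(178² + 4×178×12.6)]/2 = 11.8 m/s
Subgeostrophic (V < V_g = 12.6 m/s), as expected around a low.

12 m s⁻¹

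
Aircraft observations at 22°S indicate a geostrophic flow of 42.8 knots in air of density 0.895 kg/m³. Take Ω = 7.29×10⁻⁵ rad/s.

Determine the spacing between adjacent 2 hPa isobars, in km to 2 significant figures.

Coriolis parameter at 22°S:
f = 2Ω sin φ = 2 × 7.29×10⁻⁵ × sin 22° = 5.46×10⁻⁵ s⁻¹
Wind speed in SI: 42.8 knots = 22.0 m/s
Geostrophic balance rearranged: |∂P/∂n| = f ρ V_g
|∂P/∂n| = 5.46×10⁻⁵ × 0.895 × 22.0 = 1.08×10⁻³ Pa/m
Isobar spacing: Δn = ΔP/|∂P/∂n| = 200 Pa / 1.08×10⁻³ Pa/m = 185820 m ≈ 190 km

190 km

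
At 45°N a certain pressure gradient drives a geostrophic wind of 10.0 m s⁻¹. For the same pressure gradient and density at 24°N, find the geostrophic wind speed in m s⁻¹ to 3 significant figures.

With the same pressure gradient and density, V_g ∝ 1/f ∝ 1/sin φ.
V₂ = V₁ · sin φ₁ / sin φ₂ = 10.0 × sin 45° / sin 24°
V₂ = 10.0 × 0.7071/0.4067 = 17.4 m s⁻¹

17.4 m s⁻¹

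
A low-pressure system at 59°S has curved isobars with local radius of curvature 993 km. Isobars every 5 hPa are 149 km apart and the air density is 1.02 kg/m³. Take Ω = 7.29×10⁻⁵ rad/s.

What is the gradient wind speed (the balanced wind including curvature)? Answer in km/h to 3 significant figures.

Coriolis parameter at 59°S:
f = 2Ω sin φ = 2 × 7.29×10⁻⁵ × sin 59° = 1.25×10⁻⁴ s⁻¹
Pressure gradient: |∂P/∂n| = 500 Pa / 149000 m = 3.36×10⁻³ Pa/m
Geostrophic speed: V_g = |∂P/∂n|/(fρ) = 3.36×10⁻³/(1.25×10⁻⁴ × 1.02) = 26.3 m/s
Around a low, centrifugal force acts outward with Coriolis, so pressure-gradient force balances both:
(1/ρ)|∂P/∂n| = fV + V²/R  →  V² + fR·V − fR·V_g = 0
With fR = 1.25×10⁻⁴ × 993×10³ m = 124 m/s:
V = [−fR + √((fR)² + 4 fR V_g)]/2 = [−124 + √(124² + 4×124×26.3)]/2 = 22.3 m/s
Subgeostrophic (V < V_g = 26.3 m/s), as expected around a low.
Converting: 22.3 m/s × 3.6 = 80.3 km/h

80.3 km/h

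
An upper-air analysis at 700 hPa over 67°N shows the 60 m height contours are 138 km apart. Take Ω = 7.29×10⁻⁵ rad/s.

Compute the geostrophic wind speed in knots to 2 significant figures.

62 knots

Coriolis parameter at 67°N:
f = 2Ω sin φ = 2 × 7.29×10⁻⁵ × sin 67° = 1.34×10⁻⁴ s⁻¹
Height gradient: |∂Z/∂n| = 60 m / 138000 m = 4.35×10⁻⁴
On a pressure surface, geostrophic balance gives V_g = (g/f)|∂Z/∂n|:
V_g = 9.81 × 4.35×10⁻⁴ / 1.34×10⁻⁴ = 31.8 m/s
Converting: 31.8 m/s × 1.944 = 62 knots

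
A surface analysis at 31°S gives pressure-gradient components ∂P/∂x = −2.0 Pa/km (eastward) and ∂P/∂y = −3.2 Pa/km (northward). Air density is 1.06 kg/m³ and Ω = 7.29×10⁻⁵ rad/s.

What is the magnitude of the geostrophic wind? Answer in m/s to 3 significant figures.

47.4 m/s

Coriolis parameter at 31°S:
f = 2Ω sin φ = 2 × 7.29×10⁻⁵ × sin 31° = 7.51×10⁻⁵ s⁻¹
In the Southern Hemisphere f is negative: f = −7.51×10⁻⁵ s⁻¹.
Component geostrophic relations (x east, y north):
u_g = −(1/(fρ)) ∂P/∂y,  v_g = (1/(fρ)) ∂P/∂x
u_g = −(−3.2×10⁻³)/(−7.51×10⁻⁵ × 1.06) = −40.2 m/s;  v_g = (−2.0×10⁻³)/(−7.51×10⁻⁵ × 1.06) = 25.1 m/s
|V_g| = √(u_g² + v_g²) = 47.4 m/s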